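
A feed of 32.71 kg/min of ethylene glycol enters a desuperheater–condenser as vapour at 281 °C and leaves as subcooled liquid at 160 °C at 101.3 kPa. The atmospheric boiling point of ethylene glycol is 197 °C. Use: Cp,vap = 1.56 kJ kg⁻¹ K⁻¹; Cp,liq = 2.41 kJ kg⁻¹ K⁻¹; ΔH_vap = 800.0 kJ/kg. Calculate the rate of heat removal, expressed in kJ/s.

Q_c = 556 kJ/s

vapour 281→197 °C: -131.04 kJ/kg
condensation at 197 °C: -800 kJ/kg
liquid 197→160 °C: -89.17 kJ/kg
Δh = -131.04 + -800 + -89.17 = -1020.2 kJ/kg
Q = ṁ·Δh = 32.71 kg/min × -1020.2 kJ/kg = -33371 kJ/min
|Q| = 556.18 kW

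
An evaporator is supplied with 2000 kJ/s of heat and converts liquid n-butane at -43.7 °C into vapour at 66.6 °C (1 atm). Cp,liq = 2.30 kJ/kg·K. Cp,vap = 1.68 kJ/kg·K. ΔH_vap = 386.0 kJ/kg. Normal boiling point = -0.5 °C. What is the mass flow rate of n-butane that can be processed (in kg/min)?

ṁ = 201 kg/min

Δh = 2.30×(-0.5−-43.7) + 386.0 + 1.68×(66.6−-0.5) = 598.09 kJ/kg
Q = 2000 kJ/s = 2000 kJ/s = 120000 kJ/min
ṁ = Q/Δh = 120000 / 598.09 = 200.64 kg/min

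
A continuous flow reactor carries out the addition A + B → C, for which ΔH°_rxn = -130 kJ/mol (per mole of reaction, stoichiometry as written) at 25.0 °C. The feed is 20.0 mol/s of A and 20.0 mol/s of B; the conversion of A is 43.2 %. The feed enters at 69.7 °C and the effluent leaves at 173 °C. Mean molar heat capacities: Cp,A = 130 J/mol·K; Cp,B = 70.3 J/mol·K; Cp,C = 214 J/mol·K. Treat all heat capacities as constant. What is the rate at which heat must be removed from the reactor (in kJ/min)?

Extent of reaction ξ = 0.432 × 20.0 = 8.64 mol/s
Reaction term: ξ·ΔH°_rxn = 8.64 × -130 = -1123.2 kJ/s
Sensible, feed 69.7→25 °C: -179.07 kJ/s
Outlet flows (mol/s): A 11.36, B 11.36, C 8.64
Sensible, products 25→173 °C: 610.41 kJ/s
Q = ΔH = -691.86 kJ/s = -691.86 kW
Heat removed = 41512 kJ/min

Q_out = 41500 kJ/min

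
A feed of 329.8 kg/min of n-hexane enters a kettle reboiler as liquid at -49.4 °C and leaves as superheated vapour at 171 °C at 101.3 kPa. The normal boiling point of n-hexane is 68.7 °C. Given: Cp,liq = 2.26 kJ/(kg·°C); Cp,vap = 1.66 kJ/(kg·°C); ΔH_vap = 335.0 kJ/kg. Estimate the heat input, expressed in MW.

Q = 4.24 MW

liquid -49.4→68.7 °C: 266.91 kJ/kg
vaporisation at 68.7 °C: 335 kJ/kg
vapour 68.7→171 °C: 169.82 kJ/kg
Δh = 266.91 + 335 + 169.82 = 771.72 kJ/kg
Q = ṁ·Δh = 329.8 kg/min × 771.72 kJ/kg = 254510 kJ/min
|Q| = 4241.9 kW = 4.2419 MW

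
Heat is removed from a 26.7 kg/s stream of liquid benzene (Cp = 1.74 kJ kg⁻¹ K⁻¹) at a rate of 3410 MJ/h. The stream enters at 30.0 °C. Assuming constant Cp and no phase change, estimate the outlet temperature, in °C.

Q = 3410 MJ/h = 947.22 kJ/s
ΔT = Q/(ṁ·Cp) = 947.22/(26.7×1.74) = 20.389 K
T_out = 30.0 − 20.389 = 9.6112 °C

T_out = 9.61 °C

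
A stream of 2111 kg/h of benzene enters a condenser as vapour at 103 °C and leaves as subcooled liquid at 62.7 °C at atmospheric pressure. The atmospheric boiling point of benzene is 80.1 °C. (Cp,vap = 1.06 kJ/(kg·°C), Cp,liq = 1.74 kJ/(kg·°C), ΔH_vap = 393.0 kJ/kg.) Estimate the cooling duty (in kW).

vapour 103→80.1 °C: -24.274 kJ/kg
condensation at 80.1 °C: -393 kJ/kg
liquid 80.1→62.7 °C: -30.276 kJ/kg
Δh = -24.274 + -393 + -30.276 = -447.55 kJ/kg
Q = ṁ·Δh = 2111 kg/h × -447.55 kJ/kg = -944780 kJ/h
|Q| = 262.44 kW

Q_c = 262 kW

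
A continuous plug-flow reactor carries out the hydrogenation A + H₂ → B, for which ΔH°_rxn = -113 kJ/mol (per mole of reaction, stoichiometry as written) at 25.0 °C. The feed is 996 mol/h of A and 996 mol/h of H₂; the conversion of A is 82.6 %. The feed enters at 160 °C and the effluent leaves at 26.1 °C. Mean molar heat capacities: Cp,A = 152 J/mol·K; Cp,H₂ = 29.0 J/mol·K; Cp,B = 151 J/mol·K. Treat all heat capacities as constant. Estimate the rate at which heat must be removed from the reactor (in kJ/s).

Q_out = 32.5 kJ/s

Extent of reaction ξ = 0.826 × 996 = 822.7 mol/h
Reaction term: ξ·ΔH°_rxn = 822.7 × -113 = -92965 kJ/h
Sensible, feed 160→25 °C: -24337 kJ/h
Outlet flows (mol/h): A 173.3, H₂ 173.3, B 822.7
Sensible, products 25→26.1 °C: 171.15 kJ/h
Q = ΔH = -117130 kJ/h = -32.536 kW
Heat removed = 32.536 kJ/s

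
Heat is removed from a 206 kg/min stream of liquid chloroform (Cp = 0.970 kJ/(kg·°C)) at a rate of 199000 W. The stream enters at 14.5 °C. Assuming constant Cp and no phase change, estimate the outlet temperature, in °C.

T_out = -45.3 °C

Q = 199000 W = 11940 kJ/min
ΔT = Q/(ṁ·Cp) = 11940/(206×0.970) = 59.754 K
T_out = 14.5 − 59.754 = -45.254 °C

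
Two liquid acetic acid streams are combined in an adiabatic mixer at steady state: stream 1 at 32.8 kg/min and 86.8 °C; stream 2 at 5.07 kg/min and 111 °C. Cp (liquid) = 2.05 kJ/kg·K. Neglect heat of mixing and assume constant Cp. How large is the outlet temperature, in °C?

T_out = 90.0 °C

Adiabatic, steady state ⇒ Σ ṁᵢCp,ᵢ(T_out − Tᵢ) = 0
Σ ṁᵢCp,ᵢTᵢ = 32.8×2.05×86.8 + 5.07×2.05×111 = 6990.1
Σ ṁᵢCp,ᵢ = 32.8×2.05 + 5.07×2.05 = 77.633
T_out = 6990.1 / 77.633 = 90.04 °C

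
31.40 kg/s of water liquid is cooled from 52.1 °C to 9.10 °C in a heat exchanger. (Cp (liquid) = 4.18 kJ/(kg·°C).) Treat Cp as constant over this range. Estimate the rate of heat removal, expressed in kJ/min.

Q_c = 339000 kJ/min

Q = ṁ·Cp·ΔT = 31.40 × 4.18 × (9.10 − 52.1) = -5643.8 kJ/s
Cooling duty = 338630 kJ/min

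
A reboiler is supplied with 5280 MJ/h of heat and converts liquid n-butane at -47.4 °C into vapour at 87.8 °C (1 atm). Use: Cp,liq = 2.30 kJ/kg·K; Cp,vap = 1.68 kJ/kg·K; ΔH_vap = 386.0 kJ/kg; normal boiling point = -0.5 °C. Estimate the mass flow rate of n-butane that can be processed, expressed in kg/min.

Δh = 2.30×(-0.5−-47.4) + 386.0 + 1.68×(87.8−-0.5) = 642.21 kJ/kg
Q = 5280 MJ/h = 1466.7 kJ/s = 88000 kJ/min
ṁ = Q/Δh = 88000 / 642.21 = 137.03 kg/min

ṁ = 137 kg/min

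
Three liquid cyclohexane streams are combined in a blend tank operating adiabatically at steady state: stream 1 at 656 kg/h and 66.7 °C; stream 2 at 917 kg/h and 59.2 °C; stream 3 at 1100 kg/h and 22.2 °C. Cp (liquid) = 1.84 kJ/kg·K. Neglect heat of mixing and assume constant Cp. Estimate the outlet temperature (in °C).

No heat crosses the boundary, so H_out = H_in.
T_out = Σ ṁᵢCp,ᵢTᵢ / Σ ṁᵢCp,ᵢ
      = 225330 / 4918.3 = 45.814 °C

T_out = 45.8 °C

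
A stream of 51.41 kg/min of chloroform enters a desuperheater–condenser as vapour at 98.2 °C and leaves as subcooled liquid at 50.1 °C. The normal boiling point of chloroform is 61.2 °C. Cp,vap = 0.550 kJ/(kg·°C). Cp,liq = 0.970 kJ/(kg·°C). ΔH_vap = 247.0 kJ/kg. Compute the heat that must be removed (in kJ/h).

Q_c = 858000 kJ/h

vapour 98.2→61.2 °C: -20.35 kJ/kg
condensation at 61.2 °C: -247 kJ/kg
liquid 61.2→50.1 °C: -10.767 kJ/kg
Δh = -20.35 + -247 + -10.767 = -278.12 kJ/kg
Q = ṁ·Δh = 51.41 kg/min × -278.12 kJ/kg = -14298 kJ/min
|Q| = 238.3 kW = 857880 kJ/h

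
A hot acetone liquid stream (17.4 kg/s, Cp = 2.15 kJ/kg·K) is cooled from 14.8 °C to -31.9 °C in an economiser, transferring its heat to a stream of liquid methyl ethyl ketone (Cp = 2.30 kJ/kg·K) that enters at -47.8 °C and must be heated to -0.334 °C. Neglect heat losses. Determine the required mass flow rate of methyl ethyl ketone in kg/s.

Heat released by hot stream: Q = 17.4 × 2.15 × (14.8 − -31.9) = 1747 kJ/s
Energy balance on cold side (adiabatic exchanger): Q = ṁ_c·Cp_c·(T_c,out − T_c,in)
ṁ_c = 1747 / [2.30 × (-0.334 − -47.8)] = 16.003 kg/s

ṁ_c = 16.0 kg/s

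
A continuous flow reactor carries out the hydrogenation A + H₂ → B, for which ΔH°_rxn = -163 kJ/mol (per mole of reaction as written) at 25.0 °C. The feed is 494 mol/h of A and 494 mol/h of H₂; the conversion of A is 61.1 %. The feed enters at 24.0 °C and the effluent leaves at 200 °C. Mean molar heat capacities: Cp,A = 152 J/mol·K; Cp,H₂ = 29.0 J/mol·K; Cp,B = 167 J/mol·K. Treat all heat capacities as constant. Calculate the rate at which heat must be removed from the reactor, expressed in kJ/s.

Extent of reaction ξ = 0.611 × 494 = 301.83 mol/h
Reaction term: ξ·ΔH°_rxn = 301.83 × -163 = -49199 kJ/h
Sensible, feed 24.0→25 °C: 89.414 kJ/h
Outlet flows (mol/h): A 192.17, H₂ 192.17, B 301.83
Sensible, products 25→200 °C: 14908 kJ/h
Q = ΔH = -34202 kJ/h = -9.5004 kW
Heat removed = 9.5004 kJ/s

Q_out = 9.50 kJ/s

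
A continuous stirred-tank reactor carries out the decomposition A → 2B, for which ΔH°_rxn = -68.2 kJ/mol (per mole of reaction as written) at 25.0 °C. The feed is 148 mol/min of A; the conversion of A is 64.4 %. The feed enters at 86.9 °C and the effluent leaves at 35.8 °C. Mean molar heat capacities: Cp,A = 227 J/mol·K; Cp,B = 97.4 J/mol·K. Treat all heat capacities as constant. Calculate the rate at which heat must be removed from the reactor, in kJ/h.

Extent of reaction ξ = 0.644 × 148 = 95.312 mol/min
Reaction term: ξ·ΔH°_rxn = 95.312 × -68.2 = -6500.3 kJ/min
Sensible, feed 86.9→25 °C: -2079.6 kJ/min
Outlet flows (mol/min): A 52.688, B 190.62
Sensible, products 25→35.8 °C: 329.69 kJ/min
Q = ΔH = -8250.2 kJ/min = -137.5 kW
Heat removed = 495010 kJ/h

Q_out = 495000 kJ/h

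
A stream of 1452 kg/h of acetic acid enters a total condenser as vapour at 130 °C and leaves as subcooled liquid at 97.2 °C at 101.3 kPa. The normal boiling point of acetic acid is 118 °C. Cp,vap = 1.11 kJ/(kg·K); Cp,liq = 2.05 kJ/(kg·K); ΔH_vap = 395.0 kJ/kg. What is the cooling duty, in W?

vapour 130→118 °C: -13.32 kJ/kg
condensation at 118 °C: -395 kJ/kg
liquid 118→97.2 °C: -42.64 kJ/kg
Δh = -13.32 + -395 + -42.64 = -450.96 kJ/kg
Q = ṁ·Δh = 1452 kg/h × -450.96 kJ/kg = -654790 kJ/h
|Q| = 181.89 kW = 181890 W

Q_c = 182000 W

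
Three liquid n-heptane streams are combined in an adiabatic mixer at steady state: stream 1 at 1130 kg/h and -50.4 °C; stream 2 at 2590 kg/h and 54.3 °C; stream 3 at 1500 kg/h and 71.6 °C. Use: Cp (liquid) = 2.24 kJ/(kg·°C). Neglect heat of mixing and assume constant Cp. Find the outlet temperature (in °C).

Energy balance with Q = 0: Σ ṁᵢCp,ᵢ(T_out − Tᵢ) = 0
T_out = Σ ṁᵢCp,ᵢTᵢ / Σ ṁᵢCp,ᵢ
      = 428030 / 11693 = 36.606 °C

T_out = 36.6 °C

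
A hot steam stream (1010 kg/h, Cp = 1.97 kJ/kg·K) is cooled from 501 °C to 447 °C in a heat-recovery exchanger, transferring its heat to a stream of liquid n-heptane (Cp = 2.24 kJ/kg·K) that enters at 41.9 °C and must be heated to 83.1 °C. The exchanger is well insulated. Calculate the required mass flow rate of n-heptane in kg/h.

ṁ_c = 1160 kg/h

Heat released by hot stream: Q = 1010 × 1.97 × (501 − 447) = 107440 kJ/h
Energy balance on cold side (adiabatic exchanger): Q = ṁ_c·Cp_c·(T_c,out − T_c,in)
ṁ_c = 107440 / [2.24 × (83.1 − 41.9)] = 1164.2 kg/h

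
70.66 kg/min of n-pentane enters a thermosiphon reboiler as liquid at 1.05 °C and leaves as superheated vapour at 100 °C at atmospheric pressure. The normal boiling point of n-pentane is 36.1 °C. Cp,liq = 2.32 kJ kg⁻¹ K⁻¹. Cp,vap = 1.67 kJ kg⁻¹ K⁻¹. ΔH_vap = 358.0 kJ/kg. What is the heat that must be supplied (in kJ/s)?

liquid 1.05→36.1 °C: 81.316 kJ/kg
vaporisation at 36.1 °C: 358 kJ/kg
vapour 36.1→100 °C: 106.71 kJ/kg
Δh = 81.316 + 358 + 106.71 = 546.03 kJ/kg
Q = ṁ·Δh = 70.66 kg/min × 546.03 kJ/kg = 38582 kJ/min
|Q| = 643.04 kW

Q = 643 kJ/s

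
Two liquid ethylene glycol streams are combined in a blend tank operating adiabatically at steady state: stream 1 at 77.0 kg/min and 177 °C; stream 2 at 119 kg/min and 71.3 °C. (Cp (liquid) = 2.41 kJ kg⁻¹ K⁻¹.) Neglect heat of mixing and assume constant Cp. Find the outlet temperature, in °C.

No heat crosses the boundary, so H_out = H_in.
Σ ṁᵢCp,ᵢTᵢ = 77.0×2.41×177 + 119×2.41×71.3 = 53294
Σ ṁᵢCp,ᵢ = 77.0×2.41 + 119×2.41 = 472.36
T_out = 53294 / 472.36 = 112.83 °C

T_out = 113 °C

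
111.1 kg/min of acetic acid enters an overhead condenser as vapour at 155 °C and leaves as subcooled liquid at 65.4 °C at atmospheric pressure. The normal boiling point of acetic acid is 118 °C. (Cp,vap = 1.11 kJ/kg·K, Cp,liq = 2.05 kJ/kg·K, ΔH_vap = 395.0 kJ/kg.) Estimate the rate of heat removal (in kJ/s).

Q_c = 1010 kJ/s

vapour 155→118 °C: -41.07 kJ/kg
condensation at 118 °C: -395 kJ/kg
liquid 118→65.4 °C: -107.83 kJ/kg
Δh = -41.07 + -395 + -107.83 = -543.9 kJ/kg
Q = ṁ·Δh = 111.1 kg/min × -543.9 kJ/kg = -60427 kJ/min
|Q| = 1007.1 kW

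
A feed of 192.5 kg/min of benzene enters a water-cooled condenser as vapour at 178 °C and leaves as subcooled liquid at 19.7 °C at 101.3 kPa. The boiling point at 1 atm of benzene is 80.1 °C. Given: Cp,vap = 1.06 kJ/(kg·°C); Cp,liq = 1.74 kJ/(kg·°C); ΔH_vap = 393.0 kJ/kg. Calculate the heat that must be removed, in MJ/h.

Q_c = 6950 MJ/h

vapour 178→80.1 °C: -103.77 kJ/kg
condensation at 80.1 °C: -393 kJ/kg
liquid 80.1→19.7 °C: -105.1 kJ/kg
Δh = -103.77 + -393 + -105.1 = -601.87 kJ/kg
Q = ṁ·Δh = 192.5 kg/min × -601.87 kJ/kg = -115860 kJ/min
|Q| = 1931 kW = 6951.6 MJ/h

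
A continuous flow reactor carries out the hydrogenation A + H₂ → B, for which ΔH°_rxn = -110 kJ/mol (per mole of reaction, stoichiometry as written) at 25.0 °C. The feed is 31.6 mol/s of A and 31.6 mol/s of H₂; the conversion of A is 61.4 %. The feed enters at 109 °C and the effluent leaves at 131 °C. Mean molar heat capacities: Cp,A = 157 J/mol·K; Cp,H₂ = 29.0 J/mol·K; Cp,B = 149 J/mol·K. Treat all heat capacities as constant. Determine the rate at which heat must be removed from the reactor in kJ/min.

Q_out = 125000 kJ/min

Extent of reaction ξ = 0.614 × 31.6 = 19.402 mol/s
Reaction term: ξ·ΔH°_rxn = 19.402 × -110 = -2134.3 kJ/s
Sensible, feed 109→25 °C: -493.72 kJ/s
Outlet flows (mol/s): A 12.198, H₂ 12.198, B 19.402
Sensible, products 25→131 °C: 546.93 kJ/s
Q = ΔH = -2081.1 kJ/s = -2081.1 kW
Heat removed = 124860 kJ/min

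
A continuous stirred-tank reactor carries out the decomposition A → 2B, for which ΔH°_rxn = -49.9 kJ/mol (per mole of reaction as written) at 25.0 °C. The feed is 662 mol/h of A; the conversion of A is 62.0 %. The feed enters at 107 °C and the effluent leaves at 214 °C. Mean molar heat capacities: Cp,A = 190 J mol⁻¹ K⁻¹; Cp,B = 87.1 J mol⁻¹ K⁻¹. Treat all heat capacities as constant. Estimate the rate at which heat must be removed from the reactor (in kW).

Extent of reaction ξ = 0.620 × 662 = 410.44 mol/h
Reaction term: ξ·ΔH°_rxn = 410.44 × -49.9 = -20481 kJ/h
Sensible, feed 107→25 °C: -10314 kJ/h
Outlet flows (mol/h): A 251.56, B 820.88
Sensible, products 25→214 °C: 22547 kJ/h
Q = ΔH = -8248.2 kJ/h = -2.2912 kW
Heat removed = 2.2912 kW

Q_out = 2.29 kW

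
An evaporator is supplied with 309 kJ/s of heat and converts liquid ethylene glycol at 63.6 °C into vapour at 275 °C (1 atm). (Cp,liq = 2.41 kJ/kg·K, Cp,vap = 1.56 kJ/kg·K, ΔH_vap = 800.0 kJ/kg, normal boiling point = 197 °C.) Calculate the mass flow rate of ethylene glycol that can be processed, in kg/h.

Δh = 2.41×(197−63.6) + 800.0 + 1.56×(275−197) = 1243.2 kJ/kg
Q = 309 kJ/s = 309 kJ/s = 1.1124e+06 kJ/h
ṁ = Q/Δh = 1.1124e+06 / 1243.2 = 894.81 kg/h

ṁ = 895 kg/h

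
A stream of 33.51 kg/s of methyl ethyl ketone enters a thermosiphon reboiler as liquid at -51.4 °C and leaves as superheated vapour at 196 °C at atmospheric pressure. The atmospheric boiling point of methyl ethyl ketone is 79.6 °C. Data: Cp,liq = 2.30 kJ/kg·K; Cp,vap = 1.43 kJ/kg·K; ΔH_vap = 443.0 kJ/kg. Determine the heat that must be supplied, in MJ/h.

liquid -51.4→79.6 °C: 301.3 kJ/kg
vaporisation at 79.6 °C: 443 kJ/kg
vapour 79.6→196 °C: 166.45 kJ/kg
Δh = 301.3 + 443 + 166.45 = 910.75 kJ/kg
Q = ṁ·Δh = 33.51 kg/s × 910.75 kJ/kg = 30519 kJ/s
|Q| = 30519 kW = 109870 MJ/h

Q = 110000 MJ/h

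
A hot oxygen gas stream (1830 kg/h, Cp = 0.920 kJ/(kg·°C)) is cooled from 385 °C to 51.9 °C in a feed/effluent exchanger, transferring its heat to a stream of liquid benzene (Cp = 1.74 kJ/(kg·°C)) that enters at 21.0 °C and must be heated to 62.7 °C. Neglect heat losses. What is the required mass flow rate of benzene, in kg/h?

Heat released by hot stream: Q = 1830 × 0.920 × (385 − 51.9) = 560810 kJ/h
Energy balance on cold side (adiabatic exchanger): Q = ṁ_c·Cp_c·(T_c,out − T_c,in)
ṁ_c = 560810 / [1.74 × (62.7 − 21.0)] = 7729.1 kg/h

ṁ_c = 7730 kg/h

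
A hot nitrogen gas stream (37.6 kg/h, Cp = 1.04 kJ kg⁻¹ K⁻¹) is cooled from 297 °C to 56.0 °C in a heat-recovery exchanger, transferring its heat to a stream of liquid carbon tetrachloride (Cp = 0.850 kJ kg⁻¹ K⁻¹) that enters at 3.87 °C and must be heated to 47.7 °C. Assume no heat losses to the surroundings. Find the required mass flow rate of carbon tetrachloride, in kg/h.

Heat released by hot stream: Q = 37.6 × 1.04 × (297 − 56.0) = 9424.1 kJ/h
Energy balance on cold side (adiabatic exchanger): Q = ṁ_c·Cp_c·(T_c,out − T_c,in)
ṁ_c = 9424.1 / [0.850 × (47.7 − 3.87)] = 252.96 kg/h

ṁ_c = 253 kg/h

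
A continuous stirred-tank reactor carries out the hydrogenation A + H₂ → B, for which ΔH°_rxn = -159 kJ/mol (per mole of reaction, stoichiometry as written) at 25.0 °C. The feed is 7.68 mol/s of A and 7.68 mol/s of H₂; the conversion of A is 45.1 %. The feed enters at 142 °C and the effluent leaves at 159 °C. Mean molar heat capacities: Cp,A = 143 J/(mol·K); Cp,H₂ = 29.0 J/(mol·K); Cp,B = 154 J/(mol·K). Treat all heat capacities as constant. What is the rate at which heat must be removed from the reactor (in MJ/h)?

Extent of reaction ξ = 0.451 × 7.68 = 3.4637 mol/s
Reaction term: ξ·ΔH°_rxn = 3.4637 × -159 = -550.73 kJ/s
Sensible, feed 142→25 °C: -154.55 kJ/s
Outlet flows (mol/s): A 4.2163, H₂ 4.2163, B 3.4637
Sensible, products 25→159 °C: 168.65 kJ/s
Q = ΔH = -536.62 kJ/s = -536.62 kW
Heat removed = 1931.8 MJ/h

Q_out = 1930 MJ/h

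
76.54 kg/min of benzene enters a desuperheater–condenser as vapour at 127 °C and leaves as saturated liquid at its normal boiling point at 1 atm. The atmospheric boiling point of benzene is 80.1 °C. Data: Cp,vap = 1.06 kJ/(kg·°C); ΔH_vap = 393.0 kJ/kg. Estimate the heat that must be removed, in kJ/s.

Q_c = 565 kJ/s

vapour 127→80.1 °C: -49.714 kJ/kg
condensation at 80.1 °C: -393 kJ/kg
Δh = -49.714 + -393 = -442.71 kJ/kg
Q = ṁ·Δh = 76.54 kg/min × -442.71 kJ/kg = -33885 kJ/min
|Q| = 564.76 kW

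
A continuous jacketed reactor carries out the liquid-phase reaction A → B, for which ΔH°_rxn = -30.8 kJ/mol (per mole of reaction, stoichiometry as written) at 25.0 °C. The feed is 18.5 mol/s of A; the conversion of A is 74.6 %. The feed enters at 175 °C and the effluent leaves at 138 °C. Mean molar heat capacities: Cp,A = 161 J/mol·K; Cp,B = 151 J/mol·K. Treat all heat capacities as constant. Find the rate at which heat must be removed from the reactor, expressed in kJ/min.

Q_out = 33100 kJ/min

Extent of reaction ξ = 0.746 × 18.5 = 13.801 mol/s
Reaction term: ξ·ΔH°_rxn = 13.801 × -30.8 = -425.07 kJ/s
Sensible, feed 175→25 °C: -446.77 kJ/s
Outlet flows (mol/s): A 4.699, B 13.801
Sensible, products 25→138 °C: 320.98 kJ/s
Q = ΔH = -550.87 kJ/s = -550.87 kW
Heat removed = 33052 kJ/min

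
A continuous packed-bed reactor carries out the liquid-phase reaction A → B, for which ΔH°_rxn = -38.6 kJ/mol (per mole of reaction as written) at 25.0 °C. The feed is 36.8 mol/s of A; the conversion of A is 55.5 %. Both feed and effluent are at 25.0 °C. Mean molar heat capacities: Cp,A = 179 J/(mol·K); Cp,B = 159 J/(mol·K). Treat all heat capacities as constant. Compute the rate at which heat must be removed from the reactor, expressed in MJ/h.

Extent of reaction ξ = 0.555 × 36.8 = 20.424 mol/s
Reaction term: ξ·ΔH°_rxn = 20.424 × -38.6 = -788.37 kJ/s
Q = ΔH = -788.37 kJ/s = -788.37 kW
Heat removed = 2838.1 MJ/h

Q_out = 2840 MJ/h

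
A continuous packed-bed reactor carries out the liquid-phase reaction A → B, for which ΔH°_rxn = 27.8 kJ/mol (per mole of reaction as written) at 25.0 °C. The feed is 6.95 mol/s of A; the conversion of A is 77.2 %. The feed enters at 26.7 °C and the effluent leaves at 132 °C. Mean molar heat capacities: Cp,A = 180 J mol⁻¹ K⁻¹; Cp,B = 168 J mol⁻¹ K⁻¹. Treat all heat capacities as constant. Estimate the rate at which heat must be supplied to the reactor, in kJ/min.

Q_in = 16400 kJ/min

Extent of reaction ξ = 0.772 × 6.95 = 5.3654 mol/s
Reaction term: ξ·ΔH°_rxn = 5.3654 × 27.8 = 149.16 kJ/s
Sensible, feed 26.7→25 °C: -2.1267 kJ/s
Outlet flows (mol/s): A 1.5846, B 5.3654
Sensible, products 25→132 °C: 126.97 kJ/s
Q = ΔH = 274 kJ/s = 274 kW
Heat supplied = 16440 kJ/min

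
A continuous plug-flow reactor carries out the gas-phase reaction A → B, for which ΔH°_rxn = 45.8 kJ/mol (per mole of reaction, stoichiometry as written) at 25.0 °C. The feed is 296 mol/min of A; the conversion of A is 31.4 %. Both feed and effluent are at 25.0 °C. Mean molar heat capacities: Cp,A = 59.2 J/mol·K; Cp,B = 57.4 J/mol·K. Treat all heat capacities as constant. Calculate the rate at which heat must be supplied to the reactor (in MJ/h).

Q_in = 255 MJ/h

Extent of reaction ξ = 0.314 × 296 = 92.944 mol/min
Reaction term: ξ·ΔH°_rxn = 92.944 × 45.8 = 4256.8 kJ/min
Q = ΔH = 4256.8 kJ/min = 70.947 kW
Heat supplied = 255.41 MJ/h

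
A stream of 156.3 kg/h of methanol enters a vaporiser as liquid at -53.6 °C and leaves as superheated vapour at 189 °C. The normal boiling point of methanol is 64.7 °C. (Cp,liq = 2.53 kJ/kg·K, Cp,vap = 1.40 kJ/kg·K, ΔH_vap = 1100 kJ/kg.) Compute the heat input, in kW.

Q = 68.3 kW

liquid -53.6→64.7 °C: 299.3 kJ/kg
vaporisation at 64.7 °C: 1100 kJ/kg
vapour 64.7→189 °C: 174.02 kJ/kg
Δh = 299.3 + 1100 + 174.02 = 1573.3 kJ/kg
Q = ṁ·Δh = 156.3 kg/h × 1573.3 kJ/kg = 245910 kJ/h
|Q| = 68.308 kW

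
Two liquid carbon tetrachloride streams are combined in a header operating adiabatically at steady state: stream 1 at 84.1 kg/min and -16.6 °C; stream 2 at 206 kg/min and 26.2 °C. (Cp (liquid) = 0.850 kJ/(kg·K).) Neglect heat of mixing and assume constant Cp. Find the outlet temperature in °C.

No heat crosses the boundary, so H_out = H_in.
Σ ṁᵢCp,ᵢTᵢ = 84.1×0.850×-16.6 + 206×0.850×26.2 = 3401
Σ ṁᵢCp,ᵢ = 84.1×0.850 + 206×0.850 = 246.58
T_out = 3401 / 246.58 = 13.792 °C

T_out = 13.8 °C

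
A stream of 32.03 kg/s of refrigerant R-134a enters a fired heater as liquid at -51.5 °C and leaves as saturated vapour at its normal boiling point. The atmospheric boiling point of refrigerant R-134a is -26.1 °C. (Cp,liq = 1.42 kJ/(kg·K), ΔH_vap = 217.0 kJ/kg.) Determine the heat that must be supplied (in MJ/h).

liquid -51.5→-26.1 °C: 36.068 kJ/kg
vaporisation at -26.1 °C: 217 kJ/kg
Δh = 36.068 + 217 = 253.07 kJ/kg
Q = ṁ·Δh = 32.03 kg/s × 253.07 kJ/kg = 8105.8 kJ/s
|Q| = 8105.8 kW = 29181 MJ/h

Q = 29200 MJ/h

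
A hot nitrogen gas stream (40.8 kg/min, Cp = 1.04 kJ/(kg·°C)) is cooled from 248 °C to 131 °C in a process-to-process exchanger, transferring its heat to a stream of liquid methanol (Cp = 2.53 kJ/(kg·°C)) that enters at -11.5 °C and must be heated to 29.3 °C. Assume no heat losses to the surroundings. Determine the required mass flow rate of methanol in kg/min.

ṁ_c = 48.1 kg/min

Heat released by hot stream: Q = 40.8 × 1.04 × (248 − 131) = 4964.5 kJ/min
Energy balance on cold side (adiabatic exchanger): Q = ṁ_c·Cp_c·(T_c,out − T_c,in)
ṁ_c = 4964.5 / [2.53 × (29.3 − -11.5)] = 48.095 kg/min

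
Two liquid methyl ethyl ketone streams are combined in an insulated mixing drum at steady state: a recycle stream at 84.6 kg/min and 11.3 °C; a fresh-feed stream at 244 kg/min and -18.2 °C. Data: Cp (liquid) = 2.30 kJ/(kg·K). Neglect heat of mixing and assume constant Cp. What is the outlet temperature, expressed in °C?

T_out = -10.6 °C

Energy balance with Q = 0: Σ ṁᵢCp,ᵢ(T_out − Tᵢ) = 0
Σ ṁᵢCp,ᵢTᵢ = 84.6×2.30×11.3 + 244×2.30×-18.2 = -8015.1
Σ ṁᵢCp,ᵢ = 84.6×2.30 + 244×2.30 = 755.78
T_out = -8015.1 / 755.78 = -10.605 °C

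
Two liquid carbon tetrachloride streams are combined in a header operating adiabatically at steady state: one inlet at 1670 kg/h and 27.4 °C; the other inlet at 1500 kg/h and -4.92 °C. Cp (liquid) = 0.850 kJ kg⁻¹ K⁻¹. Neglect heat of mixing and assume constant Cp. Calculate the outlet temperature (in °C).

T_out = 12.1 °C

Adiabatic, steady state ⇒ Σ ṁᵢCp,ᵢ(T_out − Tᵢ) = 0
Σ ṁᵢCp,ᵢTᵢ = 1670×0.850×27.4 + 1500×0.850×-4.92 = 32621
Σ ṁᵢCp,ᵢ = 1670×0.850 + 1500×0.850 = 2694.5
T_out = 32621 / 2694.5 = 12.107 °C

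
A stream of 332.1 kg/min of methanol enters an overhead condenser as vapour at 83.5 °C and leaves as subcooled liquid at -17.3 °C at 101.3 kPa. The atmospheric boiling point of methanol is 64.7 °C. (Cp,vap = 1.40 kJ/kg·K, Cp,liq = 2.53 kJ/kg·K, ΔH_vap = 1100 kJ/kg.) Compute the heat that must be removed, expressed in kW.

Q_c = 7380 kW

vapour 83.5→64.7 °C: -26.32 kJ/kg
condensation at 64.7 °C: -1100 kJ/kg
liquid 64.7→-17.3 °C: -207.46 kJ/kg
Δh = -26.32 + -1100 + -207.46 = -1333.8 kJ/kg
Q = ṁ·Δh = 332.1 kg/min × -1333.8 kJ/kg = -442950 kJ/min
|Q| = 7382.5 kW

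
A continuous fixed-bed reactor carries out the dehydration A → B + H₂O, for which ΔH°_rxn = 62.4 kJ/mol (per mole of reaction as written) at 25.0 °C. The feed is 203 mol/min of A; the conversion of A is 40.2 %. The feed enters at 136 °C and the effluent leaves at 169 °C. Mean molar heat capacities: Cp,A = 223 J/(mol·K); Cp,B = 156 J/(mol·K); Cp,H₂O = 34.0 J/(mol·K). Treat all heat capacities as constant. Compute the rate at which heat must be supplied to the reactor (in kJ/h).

Q_in = 372000 kJ/h

Extent of reaction ξ = 0.402 × 203 = 81.606 mol/min
Reaction term: ξ·ΔH°_rxn = 81.606 × 62.4 = 5092.2 kJ/min
Sensible, feed 136→25 °C: -5024.9 kJ/min
Outlet flows (mol/min): A 121.39, B 81.606, H₂O 81.606
Sensible, products 25→169 °C: 6130.9 kJ/min
Q = ΔH = 6198.3 kJ/min = 103.3 kW
Heat supplied = 371900 kJ/h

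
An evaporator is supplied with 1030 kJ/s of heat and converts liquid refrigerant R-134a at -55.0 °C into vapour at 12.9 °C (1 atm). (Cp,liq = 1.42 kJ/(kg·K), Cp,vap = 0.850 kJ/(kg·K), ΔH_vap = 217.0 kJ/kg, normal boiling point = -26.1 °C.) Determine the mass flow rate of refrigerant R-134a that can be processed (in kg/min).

ṁ = 212 kg/min

Δh = 1.42×(-26.1−-55.0) + 217.0 + 0.850×(12.9−-26.1) = 291.19 kJ/kg
Q = 1030 kJ/s = 1030 kJ/s = 61800 kJ/min
ṁ = Q/Δh = 61800 / 291.19 = 212.23 kg/min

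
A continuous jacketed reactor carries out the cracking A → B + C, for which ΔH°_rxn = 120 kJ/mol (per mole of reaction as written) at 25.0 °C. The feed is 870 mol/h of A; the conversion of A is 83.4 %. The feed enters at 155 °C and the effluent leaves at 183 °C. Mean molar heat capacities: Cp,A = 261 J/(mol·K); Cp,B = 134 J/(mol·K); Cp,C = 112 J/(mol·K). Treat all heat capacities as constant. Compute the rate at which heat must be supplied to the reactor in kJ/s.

Extent of reaction ξ = 0.834 × 870 = 725.58 mol/h
Reaction term: ξ·ΔH°_rxn = 725.58 × 120 = 87070 kJ/h
Sensible, feed 155→25 °C: -29519 kJ/h
Outlet flows (mol/h): A 144.42, B 725.58, C 725.58
Sensible, products 25→183 °C: 34157 kJ/h
Q = ΔH = 91708 kJ/h = 25.474 kW
Heat supplied = 25.474 kJ/s

Q_in = 25.5 kJ/s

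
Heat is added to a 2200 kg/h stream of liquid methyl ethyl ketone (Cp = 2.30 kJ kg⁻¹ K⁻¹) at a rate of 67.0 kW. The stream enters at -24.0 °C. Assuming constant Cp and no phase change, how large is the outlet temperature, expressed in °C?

T_out = 23.7 °C

Q = 67.0 kW = 241200 kJ/h
ΔT = Q/(ṁ·Cp) = 241200/(2200×2.30) = 47.668 K
T_out = -24.0 + 47.668 = 23.668 °C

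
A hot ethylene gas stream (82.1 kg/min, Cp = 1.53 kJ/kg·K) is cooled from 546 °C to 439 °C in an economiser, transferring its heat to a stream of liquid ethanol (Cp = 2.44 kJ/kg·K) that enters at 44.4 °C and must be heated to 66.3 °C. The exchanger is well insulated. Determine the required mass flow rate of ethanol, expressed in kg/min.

ṁ_c = 252 kg/min

Heat released by hot stream: Q = 82.1 × 1.53 × (546 − 439) = 13441 kJ/min
Energy balance on cold side (adiabatic exchanger): Q = ṁ_c·Cp_c·(T_c,out − T_c,in)
ṁ_c = 13441 / [2.44 × (66.3 − 44.4)] = 251.53 kg/min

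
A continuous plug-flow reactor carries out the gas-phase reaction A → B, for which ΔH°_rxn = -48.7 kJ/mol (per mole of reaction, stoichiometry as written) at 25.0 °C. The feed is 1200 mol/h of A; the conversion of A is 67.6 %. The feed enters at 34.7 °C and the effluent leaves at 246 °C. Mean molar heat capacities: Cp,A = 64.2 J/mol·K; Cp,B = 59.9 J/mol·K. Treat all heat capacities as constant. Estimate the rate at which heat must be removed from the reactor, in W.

Q_out = 6670 W

Extent of reaction ξ = 0.676 × 1200 = 811.2 mol/h
Reaction term: ξ·ΔH°_rxn = 811.2 × -48.7 = -39505 kJ/h
Sensible, feed 34.7→25 °C: -747.29 kJ/h
Outlet flows (mol/h): A 388.8, B 811.2
Sensible, products 25→246 °C: 16255 kJ/h
Q = ΔH = -23998 kJ/h = -6.666 kW
Heat removed = 6666 W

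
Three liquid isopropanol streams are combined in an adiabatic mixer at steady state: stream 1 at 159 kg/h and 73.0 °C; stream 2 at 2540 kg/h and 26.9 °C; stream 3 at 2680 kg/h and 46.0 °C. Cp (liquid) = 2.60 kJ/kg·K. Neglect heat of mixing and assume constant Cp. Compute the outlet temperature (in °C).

T_out = 37.8 °C

No heat crosses the boundary, so H_out = H_in.
Σ ṁᵢCp,ᵢTᵢ = 159×2.60×73.0 + 2540×2.60×26.9 + 2680×2.60×46.0 = 528350
Σ ṁᵢCp,ᵢ = 159×2.60 + 2540×2.60 + 2680×2.60 = 13985
T_out = 528350 / 13985 = 37.779 °C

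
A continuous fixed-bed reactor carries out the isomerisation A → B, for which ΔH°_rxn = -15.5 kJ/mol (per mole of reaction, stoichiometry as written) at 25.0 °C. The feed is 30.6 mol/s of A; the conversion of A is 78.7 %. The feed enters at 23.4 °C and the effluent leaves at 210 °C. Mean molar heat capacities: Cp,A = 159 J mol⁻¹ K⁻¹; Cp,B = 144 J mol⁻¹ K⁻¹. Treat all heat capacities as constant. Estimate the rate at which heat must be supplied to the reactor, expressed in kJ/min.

Q_in = 28100 kJ/min

Extent of reaction ξ = 0.787 × 30.6 = 24.082 mol/s
Reaction term: ξ·ΔH°_rxn = 24.082 × -15.5 = -373.27 kJ/s
Sensible, feed 23.4→25 °C: 7.7846 kJ/s
Outlet flows (mol/s): A 6.5178, B 24.082
Sensible, products 25→210 °C: 833.27 kJ/s
Q = ΔH = 467.78 kJ/s = 467.78 kW
Heat supplied = 28067 kJ/min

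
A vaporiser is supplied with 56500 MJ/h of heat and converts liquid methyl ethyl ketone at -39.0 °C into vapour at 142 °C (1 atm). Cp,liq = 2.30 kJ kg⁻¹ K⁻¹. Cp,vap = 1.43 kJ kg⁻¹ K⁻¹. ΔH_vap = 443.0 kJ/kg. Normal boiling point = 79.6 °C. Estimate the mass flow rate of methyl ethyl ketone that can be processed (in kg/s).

Δh = 2.30×(79.6−-39.0) + 443.0 + 1.43×(142−79.6) = 805.01 kJ/kg
Q = 56500 MJ/h = 15694 kJ/s = 15694 kJ/s
ṁ = Q/Δh = 15694 / 805.01 = 19.496 kg/s

ṁ = 19.5 kg/s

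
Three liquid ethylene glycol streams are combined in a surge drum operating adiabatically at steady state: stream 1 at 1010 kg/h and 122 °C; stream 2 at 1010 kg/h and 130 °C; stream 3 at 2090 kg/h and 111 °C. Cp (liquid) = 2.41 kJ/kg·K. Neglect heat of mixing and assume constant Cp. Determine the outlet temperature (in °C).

Energy balance with Q = 0: Σ ṁᵢCp,ᵢ(T_out − Tᵢ) = 0
Σ ṁᵢCp,ᵢTᵢ = 1010×2.41×122 + 1010×2.41×130 + 2090×2.41×111 = 1.1725e+06
Σ ṁᵢCp,ᵢ = 1010×2.41 + 1010×2.41 + 2090×2.41 = 9905.1
T_out = 1.1725e+06 / 9905.1 = 118.37 °C

T_out = 118 °C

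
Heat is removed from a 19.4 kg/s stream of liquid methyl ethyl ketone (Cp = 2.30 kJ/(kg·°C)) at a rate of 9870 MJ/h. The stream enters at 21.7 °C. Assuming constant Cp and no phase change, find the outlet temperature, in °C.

T_out = -39.7 °C

Q = 9870 MJ/h = 2741.7 kJ/s
ΔT = Q/(ṁ·Cp) = 2741.7/(19.4×2.30) = 61.445 K
T_out = 21.7 − 61.445 = -39.745 °C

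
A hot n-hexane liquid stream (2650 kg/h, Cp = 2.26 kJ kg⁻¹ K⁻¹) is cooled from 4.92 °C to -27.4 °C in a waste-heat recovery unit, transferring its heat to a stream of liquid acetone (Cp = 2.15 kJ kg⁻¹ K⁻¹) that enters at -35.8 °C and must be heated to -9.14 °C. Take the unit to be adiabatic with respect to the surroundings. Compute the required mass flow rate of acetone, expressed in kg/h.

Heat released by hot stream: Q = 2650 × 2.26 × (4.92 − -27.4) = 193560 kJ/h
Energy balance on cold side (adiabatic exchanger): Q = ṁ_c·Cp_c·(T_c,out − T_c,in)
ṁ_c = 193560 / [2.15 × (-9.14 − -35.8)] = 3377 kg/h

ṁ_c = 3380 kg/h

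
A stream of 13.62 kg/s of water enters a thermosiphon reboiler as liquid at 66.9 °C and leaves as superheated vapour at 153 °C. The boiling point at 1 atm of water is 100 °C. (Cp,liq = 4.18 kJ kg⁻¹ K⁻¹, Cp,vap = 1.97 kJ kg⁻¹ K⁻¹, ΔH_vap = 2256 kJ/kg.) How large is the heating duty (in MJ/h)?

Q = 123000 MJ/h

liquid 66.9→100 °C: 138.36 kJ/kg
vaporisation at 100 °C: 2256 kJ/kg
vapour 100→153 °C: 104.41 kJ/kg
Δh = 138.36 + 2256 + 104.41 = 2498.8 kJ/kg
Q = ṁ·Δh = 13.62 kg/s × 2498.8 kJ/kg = 34033 kJ/s
|Q| = 34033 kW = 122520 MJ/h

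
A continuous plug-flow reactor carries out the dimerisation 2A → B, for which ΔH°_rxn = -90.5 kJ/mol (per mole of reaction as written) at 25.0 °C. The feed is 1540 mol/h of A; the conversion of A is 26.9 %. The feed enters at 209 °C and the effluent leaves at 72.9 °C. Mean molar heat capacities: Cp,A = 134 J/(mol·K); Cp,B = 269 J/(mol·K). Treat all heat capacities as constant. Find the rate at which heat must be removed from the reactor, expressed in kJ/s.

Extent of reaction ξ = 0.269 × 1540 / 2 = 207.13 mol/h
Reaction term: ξ·ΔH°_rxn = 207.13 × -90.5 = -18745 kJ/h
Sensible, feed 209→25 °C: -37970 kJ/h
Outlet flows (mol/h): A 1125.7, B 207.13
Sensible, products 25→72.9 °C: 9894.6 kJ/h
Q = ΔH = -46821 kJ/h = -13.006 kW
Heat removed = 13.006 kJ/s

Q_out = 13.0 kJ/s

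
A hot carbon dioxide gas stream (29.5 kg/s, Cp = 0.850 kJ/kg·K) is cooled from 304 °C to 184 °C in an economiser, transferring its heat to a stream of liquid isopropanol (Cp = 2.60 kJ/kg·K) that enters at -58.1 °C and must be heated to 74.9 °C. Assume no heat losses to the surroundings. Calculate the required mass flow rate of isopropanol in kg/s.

Heat released by hot stream: Q = 29.5 × 0.850 × (304 − 184) = 3009 kJ/s
Energy balance on cold side (adiabatic exchanger): Q = ṁ_c·Cp_c·(T_c,out − T_c,in)
ṁ_c = 3009 / [2.60 × (74.9 − -58.1)] = 8.7016 kg/s

ṁ_c = 8.70 kg/s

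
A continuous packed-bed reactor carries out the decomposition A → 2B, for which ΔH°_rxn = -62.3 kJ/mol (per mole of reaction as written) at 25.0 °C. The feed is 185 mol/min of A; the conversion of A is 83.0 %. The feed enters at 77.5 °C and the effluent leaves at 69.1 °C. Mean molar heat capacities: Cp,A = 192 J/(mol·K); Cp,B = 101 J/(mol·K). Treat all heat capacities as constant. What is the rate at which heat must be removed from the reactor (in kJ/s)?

Extent of reaction ξ = 0.830 × 185 = 153.55 mol/min
Reaction term: ξ·ΔH°_rxn = 153.55 × -62.3 = -9566.2 kJ/min
Sensible, feed 77.5→25 °C: -1864.8 kJ/min
Outlet flows (mol/min): A 31.45, B 307.1
Sensible, products 25→69.1 °C: 1634.1 kJ/min
Q = ΔH = -9796.8 kJ/min = -163.28 kW
Heat removed = 163.28 kJ/s

Q_out = 163 kJ/s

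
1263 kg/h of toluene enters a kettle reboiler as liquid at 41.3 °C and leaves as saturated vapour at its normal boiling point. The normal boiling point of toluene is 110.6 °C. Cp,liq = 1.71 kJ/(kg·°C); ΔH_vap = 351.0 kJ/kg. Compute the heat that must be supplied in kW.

liquid 41.3→110.6 °C: 118.5 kJ/kg
vaporisation at 110.6 °C: 351 kJ/kg
Δh = 118.5 + 351 = 469.5 kJ/kg
Q = ṁ·Δh = 1263 kg/h × 469.5 kJ/kg = 592980 kJ/h
|Q| = 164.72 kW

Q = 165 kW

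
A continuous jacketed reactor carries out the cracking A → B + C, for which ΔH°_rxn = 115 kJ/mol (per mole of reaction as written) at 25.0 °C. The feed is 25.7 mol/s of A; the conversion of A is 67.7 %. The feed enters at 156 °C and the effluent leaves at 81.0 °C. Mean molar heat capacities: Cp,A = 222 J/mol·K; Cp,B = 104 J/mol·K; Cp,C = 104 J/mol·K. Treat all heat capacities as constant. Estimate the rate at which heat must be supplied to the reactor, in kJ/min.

Extent of reaction ξ = 0.677 × 25.7 = 17.399 mol/s
Reaction term: ξ·ΔH°_rxn = 17.399 × 115 = 2000.9 kJ/s
Sensible, feed 156→25 °C: -747.41 kJ/s
Outlet flows (mol/s): A 8.3011, B 17.399, C 17.399
Sensible, products 25→81.0 °C: 305.86 kJ/s
Q = ΔH = 1559.3 kJ/s = 1559.3 kW
Heat supplied = 93560 kJ/min

Q_in = 93600 kJ/min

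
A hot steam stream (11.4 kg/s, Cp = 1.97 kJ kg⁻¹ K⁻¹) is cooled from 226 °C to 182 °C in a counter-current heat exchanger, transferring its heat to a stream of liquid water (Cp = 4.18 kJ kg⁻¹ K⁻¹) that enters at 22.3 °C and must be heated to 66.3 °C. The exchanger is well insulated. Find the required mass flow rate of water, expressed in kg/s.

ṁ_c = 5.37 kg/s

Heat released by hot stream: Q = 11.4 × 1.97 × (226 − 182) = 988.15 kJ/s
Energy balance on cold side (adiabatic exchanger): Q = ṁ_c·Cp_c·(T_c,out − T_c,in)
ṁ_c = 988.15 / [4.18 × (66.3 − 22.3)] = 5.3727 kg/s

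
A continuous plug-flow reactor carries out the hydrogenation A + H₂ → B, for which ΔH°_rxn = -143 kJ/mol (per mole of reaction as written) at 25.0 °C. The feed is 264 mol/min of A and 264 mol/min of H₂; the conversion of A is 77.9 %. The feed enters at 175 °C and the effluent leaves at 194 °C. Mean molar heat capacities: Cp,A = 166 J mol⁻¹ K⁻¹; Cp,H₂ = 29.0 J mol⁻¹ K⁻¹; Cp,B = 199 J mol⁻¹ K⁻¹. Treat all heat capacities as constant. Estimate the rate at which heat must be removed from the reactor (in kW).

Extent of reaction ξ = 0.779 × 264 = 205.66 mol/min
Reaction term: ξ·ΔH°_rxn = 205.66 × -143 = -29409 kJ/min
Sensible, feed 175→25 °C: -7722 kJ/min
Outlet flows (mol/min): A 58.344, H₂ 58.344, B 205.66
Sensible, products 25→194 °C: 8839.1 kJ/min
Q = ΔH = -28292 kJ/min = -471.53 kW
Heat removed = 471.53 kW

Q_out = 472 kW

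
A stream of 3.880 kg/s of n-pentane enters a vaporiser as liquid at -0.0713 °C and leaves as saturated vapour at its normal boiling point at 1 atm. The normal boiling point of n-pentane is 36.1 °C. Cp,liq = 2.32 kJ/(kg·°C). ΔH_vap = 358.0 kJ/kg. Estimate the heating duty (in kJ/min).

liquid -0.0713→36.1 °C: 83.917 kJ/kg
vaporisation at 36.1 °C: 358 kJ/kg
Δh = 83.917 + 358 = 441.92 kJ/kg
Q = ṁ·Δh = 3.880 kg/s × 441.92 kJ/kg = 1714.6 kJ/s
|Q| = 1714.6 kW = 102880 kJ/min

Q = 103000 kJ/min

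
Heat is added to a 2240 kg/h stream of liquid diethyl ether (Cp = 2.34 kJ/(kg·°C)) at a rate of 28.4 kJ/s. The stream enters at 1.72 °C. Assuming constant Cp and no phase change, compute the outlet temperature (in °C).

T_out = 21.2 °C

Q = 28.4 kJ/s = 102240 kJ/h
ΔT = Q/(ṁ·Cp) = 102240/(2240×2.34) = 19.505 K
T_out = 1.72 + 19.505 = 21.225 °C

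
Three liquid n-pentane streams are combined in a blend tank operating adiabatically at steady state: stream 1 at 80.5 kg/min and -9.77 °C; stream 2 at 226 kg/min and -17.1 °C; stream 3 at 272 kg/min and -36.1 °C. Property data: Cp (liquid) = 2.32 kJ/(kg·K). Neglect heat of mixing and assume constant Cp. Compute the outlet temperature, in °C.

No heat crosses the boundary, so H_out = H_in.
Σ ṁᵢCp,ᵢTᵢ = 80.5×2.32×-9.77 + 226×2.32×-17.1 + 272×2.32×-36.1 = -33571
Σ ṁᵢCp,ᵢ = 80.5×2.32 + 226×2.32 + 272×2.32 = 1342.1
T_out = -33571 / 1342.1 = -25.013 °C

T_out = -25.0 °C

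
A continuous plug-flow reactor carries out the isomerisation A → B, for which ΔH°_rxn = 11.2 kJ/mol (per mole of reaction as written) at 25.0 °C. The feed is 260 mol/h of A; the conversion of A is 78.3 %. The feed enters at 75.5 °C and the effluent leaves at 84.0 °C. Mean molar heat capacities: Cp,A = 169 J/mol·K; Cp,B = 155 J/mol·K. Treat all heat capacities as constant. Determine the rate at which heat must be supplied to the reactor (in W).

Q_in = 690 W

Extent of reaction ξ = 0.783 × 260 = 203.58 mol/h
Reaction term: ξ·ΔH°_rxn = 203.58 × 11.2 = 2280.1 kJ/h
Sensible, feed 75.5→25 °C: -2219 kJ/h
Outlet flows (mol/h): A 56.42, B 203.58
Sensible, products 25→84.0 °C: 2424.3 kJ/h
Q = ΔH = 2485.4 kJ/h = 0.6904 kW
Heat supplied = 690.4 W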